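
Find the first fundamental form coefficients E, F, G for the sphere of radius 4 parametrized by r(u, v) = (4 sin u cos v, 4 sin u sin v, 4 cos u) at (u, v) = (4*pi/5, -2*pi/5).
E = 16;  F = 0;  G = 10 - 2*sqrt(5)

Partials: r_u = (4*cos(u)*cos(v), 4*sin(v)*cos(u), -4*sin(u)), r_v = (-4*sin(u)*sin(v), 4*sin(u)*cos(v), 0). As functions of (u, v):
  E = r_u · r_u = 16,
  F = r_u · r_v = 0,
  G = r_v · r_v = 16*sin(u)^2.
Evaluating at (u, v) = (4*pi/5, -2*pi/5): E = 16, F = 0, G = 10 - 2*sqrt(5).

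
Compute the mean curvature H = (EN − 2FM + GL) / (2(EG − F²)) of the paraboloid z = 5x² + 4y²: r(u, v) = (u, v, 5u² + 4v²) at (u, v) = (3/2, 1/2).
H = 989*sqrt(2)/5324

With E = 100*u^2 + 1, F = 80*u*v, G = 64*v^2 + 1, L = 10/sqrt(100*u^2 + 64*v^2 + 1), M = 0, N = 8/sqrt(100*u^2 + 64*v^2 + 1), assemble
  H = (EN − 2FM + GL) / (2(EG − F²)) = (400*u^2 + 320*v^2 + 9)/(100*u^2 + 64*v^2 + 1)^(3/2).
At (u, v) = (3/2, 1/2): H = 989*sqrt(2)/5324.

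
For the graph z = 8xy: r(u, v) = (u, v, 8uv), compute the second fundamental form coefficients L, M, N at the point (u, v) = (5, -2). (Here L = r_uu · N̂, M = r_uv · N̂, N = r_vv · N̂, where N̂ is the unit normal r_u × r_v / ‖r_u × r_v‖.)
L = 0;  M = 8*sqrt(1857)/1857;  N = 0

Compute the unit normal N̂(u, v) = (-8*v/sqrt(64*u^2 + 64*v^2 + 1), -8*u/sqrt(64*u^2 + 64*v^2 + 1), 1/sqrt(64*u^2 + 64*v^2 + 1)), and the second partials r_uu, r_uv, r_vv. Take dot products:
  L(u, v) = r_uu · N̂ = 0,
  M(u, v) = r_uv · N̂ = 8/sqrt(64*u^2 + 64*v^2 + 1),
  N(u, v) = r_vv · N̂ = 0.
Evaluating at (u, v) = (5, -2):
  L = 0, M = 8*sqrt(1857)/1857, N = 0.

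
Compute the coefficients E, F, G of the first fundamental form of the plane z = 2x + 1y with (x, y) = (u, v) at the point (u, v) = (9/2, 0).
E = 5;  F = 2;  G = 2

Partials: r_u = (1, 0, 2), r_v = (0, 1, 1). As functions of (u, v):
  E = r_u · r_u = 5,
  F = r_u · r_v = 2,
  G = r_v · r_v = 2.
Evaluating at (u, v) = (9/2, 0): E = 5, F = 2, G = 2.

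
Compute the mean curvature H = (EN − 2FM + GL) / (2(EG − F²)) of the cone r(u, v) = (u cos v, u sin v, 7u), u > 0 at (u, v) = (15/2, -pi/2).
H = 7*sqrt(2)/150

With E = 50, F = 0, G = u^2, L = 0, M = 0, N = 7*sqrt(2)*u^2/(10*Abs(u)), assemble
  H = (EN − 2FM + GL) / (2(EG − F²)) = 7*sqrt(2)/(20*Abs(u)).
At (u, v) = (15/2, -pi/2): H = 7*sqrt(2)/150.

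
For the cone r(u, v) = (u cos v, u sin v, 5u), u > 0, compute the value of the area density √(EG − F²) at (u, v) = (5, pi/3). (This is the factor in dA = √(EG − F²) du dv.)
√(EG − F²)|_{(5, pi/3)} = 5*sqrt(26)

E = 26, F = 0, G = u^2, so EG − F² = 26*u^2. Taking the positive square root: √(EG − F²) = sqrt(26)*Abs(u). At (u, v) = (5, pi/3): 5*sqrt(26).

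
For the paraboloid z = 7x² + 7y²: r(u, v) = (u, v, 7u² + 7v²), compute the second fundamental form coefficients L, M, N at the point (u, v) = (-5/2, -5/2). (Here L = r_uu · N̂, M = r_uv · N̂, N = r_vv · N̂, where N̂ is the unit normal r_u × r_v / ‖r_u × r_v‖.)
L = 14*sqrt(2451)/2451;  M = 0;  N = 14*sqrt(2451)/2451

Compute the unit normal N̂(u, v) = (-14*u/sqrt(196*u^2 + 196*v^2 + 1), -14*v/sqrt(196*u^2 + 196*v^2 + 1), 1/sqrt(196*u^2 + 196*v^2 + 1)), and the second partials r_uu, r_uv, r_vv. Take dot products:
  L(u, v) = r_uu · N̂ = 14/sqrt(196*u^2 + 196*v^2 + 1),
  M(u, v) = r_uv · N̂ = 0,
  N(u, v) = r_vv · N̂ = 14/sqrt(196*u^2 + 196*v^2 + 1).
Evaluating at (u, v) = (-5/2, -5/2):
  L = 14*sqrt(2451)/2451, M = 0, N = 14*sqrt(2451)/2451.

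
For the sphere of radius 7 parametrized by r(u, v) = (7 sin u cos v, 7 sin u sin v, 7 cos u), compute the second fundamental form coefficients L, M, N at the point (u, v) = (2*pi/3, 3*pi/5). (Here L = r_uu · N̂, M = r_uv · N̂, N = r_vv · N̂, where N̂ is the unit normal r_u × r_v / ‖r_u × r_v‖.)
L = -7;  M = 0;  N = -21/4

Compute the unit normal N̂(u, v) = (sin(u)^2*cos(v)/Abs(sin(u)), sin(u)^2*sin(v)/Abs(sin(u)), sin(2*u)/(2*Abs(sin(u)))), and the second partials r_uu, r_uv, r_vv. Take dot products:
  L(u, v) = r_uu · N̂ = -7*sin(u)/Abs(sin(u)),
  M(u, v) = r_uv · N̂ = 0,
  N(u, v) = r_vv · N̂ = -7*sin(u)^3/Abs(sin(u)).
Evaluating at (u, v) = (2*pi/3, 3*pi/5):
  L = -7, M = 0, N = -21/4.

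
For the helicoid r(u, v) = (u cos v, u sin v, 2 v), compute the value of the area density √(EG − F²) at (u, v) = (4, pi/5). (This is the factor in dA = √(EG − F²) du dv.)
√(EG − F²)|_{(4, pi/5)} = 2*sqrt(5)

E = 1, F = 0, G = u^2 + 4, so EG − F² = u^2 + 4. Taking the positive square root: √(EG − F²) = sqrt(u^2 + 4). At (u, v) = (4, pi/5): 2*sqrt(5).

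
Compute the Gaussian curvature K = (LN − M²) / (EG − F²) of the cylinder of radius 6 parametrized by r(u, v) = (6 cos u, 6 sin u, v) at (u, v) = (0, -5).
K = 0

Coefficients of the first fundamental form: E = 36, F = 0, G = 1.
Coefficients of the second fundamental form: L = -6, M = 0, N = 0.
Assemble K = (LN − M²)/(EG − F²) = 0. At (u, v) = (0, -5): K = 0.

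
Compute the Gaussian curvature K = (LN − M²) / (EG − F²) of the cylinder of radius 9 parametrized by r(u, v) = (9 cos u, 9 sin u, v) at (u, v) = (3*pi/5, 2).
K = 0

Coefficients of the first fundamental form: E = 81, F = 0, G = 1.
Coefficients of the second fundamental form: L = -9, M = 0, N = 0.
Assemble K = (LN − M²)/(EG − F²) = 0. At (u, v) = (3*pi/5, 2): K = 0.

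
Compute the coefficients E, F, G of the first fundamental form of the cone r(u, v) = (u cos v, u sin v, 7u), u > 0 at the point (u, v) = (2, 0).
E = 50;  F = 0;  G = 4

Partials: r_u = (cos(v), sin(v), 7), r_v = (-u*sin(v), u*cos(v), 0). As functions of (u, v):
  E = r_u · r_u = 50,
  F = r_u · r_v = 0,
  G = r_v · r_v = u^2.
Evaluating at (u, v) = (2, 0): E = 50, F = 0, G = 4.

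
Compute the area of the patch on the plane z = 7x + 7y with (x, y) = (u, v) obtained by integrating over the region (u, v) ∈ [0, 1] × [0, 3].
Area = 9*sqrt(11)

Area = ∫∫ √(EG − F²) du dv with √(EG − F²) = 3*sqrt(11). Integrating over [0, 1] × [0, 3] gives 9*sqrt(11).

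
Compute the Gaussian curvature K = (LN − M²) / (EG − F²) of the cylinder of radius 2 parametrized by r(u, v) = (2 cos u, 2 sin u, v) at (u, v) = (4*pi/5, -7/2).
K = 0

Coefficients of the first fundamental form: E = 4, F = 0, G = 1.
Coefficients of the second fundamental form: L = -2, M = 0, N = 0.
Assemble K = (LN − M²)/(EG − F²) = 0. At (u, v) = (4*pi/5, -7/2): K = 0.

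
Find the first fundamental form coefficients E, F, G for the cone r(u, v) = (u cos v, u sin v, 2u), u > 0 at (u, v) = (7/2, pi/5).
E = 5;  F = 0;  G = 49/4

Partials: r_u = (cos(v), sin(v), 2), r_v = (-u*sin(v), u*cos(v), 0). As functions of (u, v):
  E = r_u · r_u = 5,
  F = r_u · r_v = 0,
  G = r_v · r_v = u^2.
Evaluating at (u, v) = (7/2, pi/5): E = 5, F = 0, G = 49/4.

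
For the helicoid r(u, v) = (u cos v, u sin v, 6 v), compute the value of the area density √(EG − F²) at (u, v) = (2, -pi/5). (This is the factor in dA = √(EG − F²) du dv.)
√(EG − F²)|_{(2, -pi/5)} = 2*sqrt(10)

E = 1, F = 0, G = u^2 + 36, so EG − F² = u^2 + 36. Taking the positive square root: √(EG − F²) = sqrt(u^2 + 36). At (u, v) = (2, -pi/5): 2*sqrt(10).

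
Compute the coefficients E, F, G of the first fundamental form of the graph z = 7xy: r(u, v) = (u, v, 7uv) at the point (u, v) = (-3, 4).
E = 785;  F = -588;  G = 442

Partials: r_u = (1, 0, 7*v), r_v = (0, 1, 7*u). As functions of (u, v):
  E = r_u · r_u = 49*v^2 + 1,
  F = r_u · r_v = 49*u*v,
  G = r_v · r_v = 49*u^2 + 1.
Evaluating at (u, v) = (-3, 4): E = 785, F = -588, G = 442.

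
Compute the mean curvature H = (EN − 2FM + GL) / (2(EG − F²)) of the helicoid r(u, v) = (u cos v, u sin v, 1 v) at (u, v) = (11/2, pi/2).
H = 0

With E = 1, F = 0, G = u^2 + 1, L = 0, M = -1/sqrt(u^2 + 1), N = 0, assemble
  H = (EN − 2FM + GL) / (2(EG − F²)) = 0.
At (u, v) = (11/2, pi/2): H = 0.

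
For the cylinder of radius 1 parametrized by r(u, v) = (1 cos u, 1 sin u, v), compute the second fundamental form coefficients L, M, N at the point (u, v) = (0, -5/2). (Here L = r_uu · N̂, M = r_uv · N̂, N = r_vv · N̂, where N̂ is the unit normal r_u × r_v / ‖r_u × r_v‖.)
L = -1;  M = 0;  N = 0

Compute the unit normal N̂(u, v) = (cos(u), sin(u), 0), and the second partials r_uu, r_uv, r_vv. Take dot products:
  L(u, v) = r_uu · N̂ = -1,
  M(u, v) = r_uv · N̂ = 0,
  N(u, v) = r_vv · N̂ = 0.
Evaluating at (u, v) = (0, -5/2):
  L = -1, M = 0, N = 0.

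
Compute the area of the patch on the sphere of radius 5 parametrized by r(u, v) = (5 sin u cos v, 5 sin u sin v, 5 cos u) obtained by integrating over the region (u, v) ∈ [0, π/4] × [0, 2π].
Area = 25*pi*(2 - sqrt(2))

Area = ∫∫ √(EG − F²) du dv with √(EG − F²) = 25*Abs(sin(u)). Integrating over [0, π/4] × [0, 2π] gives 25*pi*(2 - sqrt(2)).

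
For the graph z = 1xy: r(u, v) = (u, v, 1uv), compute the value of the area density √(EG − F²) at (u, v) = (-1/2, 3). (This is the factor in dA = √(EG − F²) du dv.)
√(EG − F²)|_{(-1/2, 3)} = sqrt(41)/2

E = v^2 + 1, F = u*v, G = u^2 + 1, so EG − F² = u^2 + v^2 + 1. Taking the positive square root: √(EG − F²) = sqrt(u^2 + v^2 + 1). At (u, v) = (-1/2, 3): sqrt(41)/2.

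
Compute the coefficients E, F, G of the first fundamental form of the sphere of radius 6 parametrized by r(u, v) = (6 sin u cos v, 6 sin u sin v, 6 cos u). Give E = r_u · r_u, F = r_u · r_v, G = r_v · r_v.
E = 36;  F = 0;  G = 36*sin(u)^2

Compute partials: r_u = (6*cos(u)*cos(v), 6*sin(v)*cos(u), -6*sin(u)), r_v = (-6*sin(u)*sin(v), 6*sin(u)*cos(v), 0). Then
  E = r_u · r_u = 36,
  F = r_u · r_v = 0,
  G = r_v · r_v = 36*sin(u)^2.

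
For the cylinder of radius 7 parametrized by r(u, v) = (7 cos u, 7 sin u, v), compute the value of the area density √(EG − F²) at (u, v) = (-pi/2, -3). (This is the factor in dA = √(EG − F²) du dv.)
√(EG − F²)|_{(-pi/2, -3)} = 7

E = 49, F = 0, G = 1, so EG − F² = 49. Taking the positive square root: √(EG − F²) = 7. At (u, v) = (-pi/2, -3): 7.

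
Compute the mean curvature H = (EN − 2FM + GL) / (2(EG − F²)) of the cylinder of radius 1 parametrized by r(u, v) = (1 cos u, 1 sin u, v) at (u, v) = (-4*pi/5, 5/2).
H = -1/2

With E = 1, F = 0, G = 1, L = -1, M = 0, N = 0, assemble
  H = (EN − 2FM + GL) / (2(EG − F²)) = -1/2.
At (u, v) = (-4*pi/5, 5/2): H = -1/2.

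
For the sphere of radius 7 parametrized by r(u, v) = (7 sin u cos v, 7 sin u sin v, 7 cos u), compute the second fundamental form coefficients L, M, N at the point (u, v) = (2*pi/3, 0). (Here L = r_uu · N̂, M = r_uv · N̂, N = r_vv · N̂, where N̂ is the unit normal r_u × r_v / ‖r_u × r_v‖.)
L = -7;  M = 0;  N = -21/4

Compute the unit normal N̂(u, v) = (sin(u)^2*cos(v)/Abs(sin(u)), sin(u)^2*sin(v)/Abs(sin(u)), sin(2*u)/(2*Abs(sin(u)))), and the second partials r_uu, r_uv, r_vv. Take dot products:
  L(u, v) = r_uu · N̂ = -7*sin(u)/Abs(sin(u)),
  M(u, v) = r_uv · N̂ = 0,
  N(u, v) = r_vv · N̂ = -7*sin(u)^3/Abs(sin(u)).
Evaluating at (u, v) = (2*pi/3, 0):
  L = -7, M = 0, N = -21/4.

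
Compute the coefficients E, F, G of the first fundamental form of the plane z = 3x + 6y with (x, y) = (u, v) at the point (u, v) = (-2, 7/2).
E = 10;  F = 18;  G = 37

Partials: r_u = (1, 0, 3), r_v = (0, 1, 6). As functions of (u, v):
  E = r_u · r_u = 10,
  F = r_u · r_v = 18,
  G = r_v · r_v = 37.
Evaluating at (u, v) = (-2, 7/2): E = 10, F = 18, G = 37.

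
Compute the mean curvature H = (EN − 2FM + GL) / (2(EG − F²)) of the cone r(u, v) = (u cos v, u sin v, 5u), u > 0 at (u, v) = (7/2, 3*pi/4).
H = 5*sqrt(26)/182

With E = 26, F = 0, G = u^2, L = 0, M = 0, N = 5*sqrt(26)*u^2/(26*Abs(u)), assemble
  H = (EN − 2FM + GL) / (2(EG − F²)) = 5*sqrt(26)/(52*Abs(u)).
At (u, v) = (7/2, 3*pi/4): H = 5*sqrt(26)/182.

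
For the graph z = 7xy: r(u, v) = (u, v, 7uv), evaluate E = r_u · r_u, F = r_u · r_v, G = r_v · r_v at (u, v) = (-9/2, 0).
E = 1;  F = 0;  G = 3973/4

Partials: r_u = (1, 0, 7*v), r_v = (0, 1, 7*u). As functions of (u, v):
  E = r_u · r_u = 49*v^2 + 1,
  F = r_u · r_v = 49*u*v,
  G = r_v · r_v = 49*u^2 + 1.
Evaluating at (u, v) = (-9/2, 0): E = 1, F = 0, G = 3973/4.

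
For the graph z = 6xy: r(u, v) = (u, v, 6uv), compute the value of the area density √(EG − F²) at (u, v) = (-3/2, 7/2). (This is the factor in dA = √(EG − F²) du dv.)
√(EG − F²)|_{(-3/2, 7/2)} = sqrt(523)

E = 36*v^2 + 1, F = 36*u*v, G = 36*u^2 + 1, so EG − F² = 36*u^2 + 36*v^2 + 1. Taking the positive square root: √(EG − F²) = sqrt(36*u^2 + 36*v^2 + 1). At (u, v) = (-3/2, 7/2): sqrt(523).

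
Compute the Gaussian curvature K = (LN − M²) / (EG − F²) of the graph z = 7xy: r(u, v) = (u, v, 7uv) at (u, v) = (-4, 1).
K = -49/695556

Coefficients of the first fundamental form: E = 49*v^2 + 1, F = 49*u*v, G = 49*u^2 + 1.
Coefficients of the second fundamental form: L = 0, M = 7/sqrt(49*u^2 + 49*v^2 + 1), N = 0.
Assemble K = (LN − M²)/(EG − F²) = -49/(2401*u^4 + 4802*u^2*v^2 + 98*u^2 + 2401*v^4 + 98*v^2 + 1). At (u, v) = (-4, 1): K = -49/695556.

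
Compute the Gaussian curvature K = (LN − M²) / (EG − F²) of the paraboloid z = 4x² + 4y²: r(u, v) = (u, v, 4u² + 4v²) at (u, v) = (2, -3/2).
K = 64/160801

Coefficients of the first fundamental form: E = 64*u^2 + 1, F = 64*u*v, G = 64*v^2 + 1.
Coefficients of the second fundamental form: L = 8/sqrt(64*u^2 + 64*v^2 + 1), M = 0, N = 8/sqrt(64*u^2 + 64*v^2 + 1).
Assemble K = (LN − M²)/(EG − F²) = 64/(4096*u^4 + 8192*u^2*v^2 + 128*u^2 + 4096*v^4 + 128*v^2 + 1). At (u, v) = (2, -3/2): K = 64/160801.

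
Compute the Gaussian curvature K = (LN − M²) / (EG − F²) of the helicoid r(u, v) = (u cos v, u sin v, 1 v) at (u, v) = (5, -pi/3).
K = -1/676

Coefficients of the first fundamental form: E = 1, F = 0, G = u^2 + 1.
Coefficients of the second fundamental form: L = 0, M = -1/sqrt(u^2 + 1), N = 0.
Assemble K = (LN − M²)/(EG − F²) = -1/(u^2 + 1)^2. At (u, v) = (5, -pi/3): K = -1/676.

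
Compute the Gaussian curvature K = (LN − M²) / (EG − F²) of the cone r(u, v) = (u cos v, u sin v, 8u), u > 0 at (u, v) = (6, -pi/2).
K = 0

Coefficients of the first fundamental form: E = 65, F = 0, G = u^2.
Coefficients of the second fundamental form: L = 0, M = 0, N = 8*sqrt(65)*u^2/(65*Abs(u)).
Assemble K = (LN − M²)/(EG − F²) = 0. At (u, v) = (6, -pi/2): K = 0.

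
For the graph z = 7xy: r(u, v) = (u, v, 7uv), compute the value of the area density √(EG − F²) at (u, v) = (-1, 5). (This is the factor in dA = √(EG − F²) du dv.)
√(EG − F²)|_{(-1, 5)} = 5*sqrt(51)

E = 49*v^2 + 1, F = 49*u*v, G = 49*u^2 + 1, so EG − F² = 49*u^2 + 49*v^2 + 1. Taking the positive square root: √(EG − F²) = sqrt(49*u^2 + 49*v^2 + 1). At (u, v) = (-1, 5): 5*sqrt(51).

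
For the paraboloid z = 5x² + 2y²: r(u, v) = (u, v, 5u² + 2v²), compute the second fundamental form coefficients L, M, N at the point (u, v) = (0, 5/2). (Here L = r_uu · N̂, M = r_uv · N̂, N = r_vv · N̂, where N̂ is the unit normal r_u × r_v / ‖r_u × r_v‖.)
L = 10*sqrt(101)/101;  M = 0;  N = 4*sqrt(101)/101

Compute the unit normal N̂(u, v) = (-10*u/sqrt(100*u^2 + 16*v^2 + 1), -4*v/sqrt(100*u^2 + 16*v^2 + 1), 1/sqrt(100*u^2 + 16*v^2 + 1)), and the second partials r_uu, r_uv, r_vv. Take dot products:
  L(u, v) = r_uu · N̂ = 10/sqrt(100*u^2 + 16*v^2 + 1),
  M(u, v) = r_uv · N̂ = 0,
  N(u, v) = r_vv · N̂ = 4/sqrt(100*u^2 + 16*v^2 + 1).
Evaluating at (u, v) = (0, 5/2):
  L = 10*sqrt(101)/101, M = 0, N = 4*sqrt(101)/101.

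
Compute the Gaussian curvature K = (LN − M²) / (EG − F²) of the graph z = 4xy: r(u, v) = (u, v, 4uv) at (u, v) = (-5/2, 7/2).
K = -16/88209

Coefficients of the first fundamental form: E = 16*v^2 + 1, F = 16*u*v, G = 16*u^2 + 1.
Coefficients of the second fundamental form: L = 0, M = 4/sqrt(16*u^2 + 16*v^2 + 1), N = 0.
Assemble K = (LN − M²)/(EG − F²) = -16/(256*u^4 + 512*u^2*v^2 + 32*u^2 + 256*v^4 + 32*v^2 + 1). At (u, v) = (-5/2, 7/2): K = -16/88209.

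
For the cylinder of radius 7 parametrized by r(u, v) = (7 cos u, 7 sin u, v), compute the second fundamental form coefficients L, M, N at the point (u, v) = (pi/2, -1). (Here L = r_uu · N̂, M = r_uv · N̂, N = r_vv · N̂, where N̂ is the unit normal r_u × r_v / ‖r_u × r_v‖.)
L = -7;  M = 0;  N = 0

Compute the unit normal N̂(u, v) = (cos(u), sin(u), 0), and the second partials r_uu, r_uv, r_vv. Take dot products:
  L(u, v) = r_uu · N̂ = -7,
  M(u, v) = r_uv · N̂ = 0,
  N(u, v) = r_vv · N̂ = 0.
Evaluating at (u, v) = (pi/2, -1):
  L = -7, M = 0, N = 0.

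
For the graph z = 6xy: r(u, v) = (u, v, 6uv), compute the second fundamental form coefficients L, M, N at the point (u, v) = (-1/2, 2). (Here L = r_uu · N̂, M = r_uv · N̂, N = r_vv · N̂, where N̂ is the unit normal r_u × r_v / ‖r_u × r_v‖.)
L = 0;  M = 3*sqrt(154)/77;  N = 0

Compute the unit normal N̂(u, v) = (-6*v/sqrt(36*u^2 + 36*v^2 + 1), -6*u/sqrt(36*u^2 + 36*v^2 + 1), 1/sqrt(36*u^2 + 36*v^2 + 1)), and the second partials r_uu, r_uv, r_vv. Take dot products:
  L(u, v) = r_uu · N̂ = 0,
  M(u, v) = r_uv · N̂ = 6/sqrt(36*u^2 + 36*v^2 + 1),
  N(u, v) = r_vv · N̂ = 0.
Evaluating at (u, v) = (-1/2, 2):
  L = 0, M = 3*sqrt(154)/77, N = 0.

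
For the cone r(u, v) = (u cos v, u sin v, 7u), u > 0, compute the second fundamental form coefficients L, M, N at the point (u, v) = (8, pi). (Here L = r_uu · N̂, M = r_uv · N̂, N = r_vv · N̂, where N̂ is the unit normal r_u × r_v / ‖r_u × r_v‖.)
L = 0;  M = 0;  N = 28*sqrt(2)/5

Compute the unit normal N̂(u, v) = (-7*sqrt(2)*u*cos(v)/(10*Abs(u)), -7*sqrt(2)*u*sin(v)/(10*Abs(u)), sqrt(2)*u/(10*Abs(u))), and the second partials r_uu, r_uv, r_vv. Take dot products:
  L(u, v) = r_uu · N̂ = 0,
  M(u, v) = r_uv · N̂ = 0,
  N(u, v) = r_vv · N̂ = 7*sqrt(2)*u^2/(10*Abs(u)).
Evaluating at (u, v) = (8, pi):
  L = 0, M = 0, N = 28*sqrt(2)/5.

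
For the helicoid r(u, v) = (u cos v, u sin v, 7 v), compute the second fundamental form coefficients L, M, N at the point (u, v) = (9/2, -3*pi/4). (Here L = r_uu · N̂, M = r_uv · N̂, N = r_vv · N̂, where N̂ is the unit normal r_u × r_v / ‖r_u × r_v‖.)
L = 0;  M = -14*sqrt(277)/277;  N = 0

Compute the unit normal N̂(u, v) = (7*sin(v)/sqrt(u^2 + 49), -7*cos(v)/sqrt(u^2 + 49), u/sqrt(u^2 + 49)), and the second partials r_uu, r_uv, r_vv. Take dot products:
  L(u, v) = r_uu · N̂ = 0,
  M(u, v) = r_uv · N̂ = -7/sqrt(u^2 + 49),
  N(u, v) = r_vv · N̂ = 0.
Evaluating at (u, v) = (9/2, -3*pi/4):
  L = 0, M = -14*sqrt(277)/277, N = 0.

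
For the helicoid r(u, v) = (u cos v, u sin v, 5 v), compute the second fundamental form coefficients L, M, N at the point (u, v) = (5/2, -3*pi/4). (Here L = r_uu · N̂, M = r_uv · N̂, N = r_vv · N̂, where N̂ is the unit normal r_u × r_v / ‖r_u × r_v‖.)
L = 0;  M = -2*sqrt(5)/5;  N = 0

Compute the unit normal N̂(u, v) = (5*sin(v)/sqrt(u^2 + 25), -5*cos(v)/sqrt(u^2 + 25), u/sqrt(u^2 + 25)), and the second partials r_uu, r_uv, r_vv. Take dot products:
  L(u, v) = r_uu · N̂ = 0,
  M(u, v) = r_uv · N̂ = -5/sqrt(u^2 + 25),
  N(u, v) = r_vv · N̂ = 0.
Evaluating at (u, v) = (5/2, -3*pi/4):
  L = 0, M = -2*sqrt(5)/5, N = 0.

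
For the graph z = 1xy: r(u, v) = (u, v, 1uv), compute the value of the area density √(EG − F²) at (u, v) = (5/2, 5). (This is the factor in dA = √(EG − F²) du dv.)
√(EG − F²)|_{(5/2, 5)} = sqrt(129)/2

E = v^2 + 1, F = u*v, G = u^2 + 1, so EG − F² = u^2 + v^2 + 1. Taking the positive square root: √(EG − F²) = sqrt(u^2 + v^2 + 1). At (u, v) = (5/2, 5): sqrt(129)/2.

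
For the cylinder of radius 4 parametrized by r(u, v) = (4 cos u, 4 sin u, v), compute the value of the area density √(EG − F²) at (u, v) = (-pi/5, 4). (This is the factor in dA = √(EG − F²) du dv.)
√(EG − F²)|_{(-pi/5, 4)} = 4

E = 16, F = 0, G = 1, so EG − F² = 16. Taking the positive square root: √(EG − F²) = 4. At (u, v) = (-pi/5, 4): 4.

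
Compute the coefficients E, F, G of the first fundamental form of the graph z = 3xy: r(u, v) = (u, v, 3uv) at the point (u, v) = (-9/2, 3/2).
E = 85/4;  F = -243/4;  G = 733/4

Partials: r_u = (1, 0, 3*v), r_v = (0, 1, 3*u). As functions of (u, v):
  E = r_u · r_u = 9*v^2 + 1,
  F = r_u · r_v = 9*u*v,
  G = r_v · r_v = 9*u^2 + 1.
Evaluating at (u, v) = (-9/2, 3/2): E = 85/4, F = -243/4, G = 733/4.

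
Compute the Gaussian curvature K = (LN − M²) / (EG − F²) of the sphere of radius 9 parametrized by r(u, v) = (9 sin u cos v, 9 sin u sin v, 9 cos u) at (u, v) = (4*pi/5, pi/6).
K = 1/81

Coefficients of the first fundamental form: E = 81, F = 0, G = 81*sin(u)^2.
Coefficients of the second fundamental form: L = -9*sin(u)/Abs(sin(u)), M = 0, N = -9*sin(u)^3/Abs(sin(u)).
Assemble K = (LN − M²)/(EG − F²) = 1/81. At (u, v) = (4*pi/5, pi/6): K = 1/81.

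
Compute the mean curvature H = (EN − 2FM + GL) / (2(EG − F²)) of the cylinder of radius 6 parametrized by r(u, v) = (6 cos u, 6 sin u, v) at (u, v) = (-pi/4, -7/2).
H = -1/12

With E = 36, F = 0, G = 1, L = -6, M = 0, N = 0, assemble
  H = (EN − 2FM + GL) / (2(EG − F²)) = -1/12.
At (u, v) = (-pi/4, -7/2): H = -1/12.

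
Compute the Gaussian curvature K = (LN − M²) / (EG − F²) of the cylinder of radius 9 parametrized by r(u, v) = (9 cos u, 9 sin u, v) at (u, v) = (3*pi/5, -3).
K = 0

Coefficients of the first fundamental form: E = 81, F = 0, G = 1.
Coefficients of the second fundamental form: L = -9, M = 0, N = 0.
Assemble K = (LN − M²)/(EG − F²) = 0. At (u, v) = (3*pi/5, -3): K = 0.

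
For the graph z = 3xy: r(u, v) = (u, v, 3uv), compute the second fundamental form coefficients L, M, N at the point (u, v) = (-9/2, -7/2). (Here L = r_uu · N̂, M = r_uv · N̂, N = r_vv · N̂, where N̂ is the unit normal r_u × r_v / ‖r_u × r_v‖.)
L = 0;  M = 3*sqrt(1174)/587;  N = 0

Compute the unit normal N̂(u, v) = (-3*v/sqrt(9*u^2 + 9*v^2 + 1), -3*u/sqrt(9*u^2 + 9*v^2 + 1), 1/sqrt(9*u^2 + 9*v^2 + 1)), and the second partials r_uu, r_uv, r_vv. Take dot products:
  L(u, v) = r_uu · N̂ = 0,
  M(u, v) = r_uv · N̂ = 3/sqrt(9*u^2 + 9*v^2 + 1),
  N(u, v) = r_vv · N̂ = 0.
Evaluating at (u, v) = (-9/2, -7/2):
  L = 0, M = 3*sqrt(1174)/587, N = 0.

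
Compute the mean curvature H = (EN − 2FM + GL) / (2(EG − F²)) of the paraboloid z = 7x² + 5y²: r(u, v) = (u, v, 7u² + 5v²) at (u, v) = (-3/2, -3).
H = 8517*sqrt(1342)/1800964

With E = 196*u^2 + 1, F = 140*u*v, G = 100*v^2 + 1, L = 14/sqrt(196*u^2 + 100*v^2 + 1), M = 0, N = 10/sqrt(196*u^2 + 100*v^2 + 1), assemble
  H = (EN − 2FM + GL) / (2(EG − F²)) = 4*(245*u^2 + 175*v^2 + 3)/(196*u^2 + 100*v^2 + 1)^(3/2).
At (u, v) = (-3/2, -3): H = 8517*sqrt(1342)/1800964.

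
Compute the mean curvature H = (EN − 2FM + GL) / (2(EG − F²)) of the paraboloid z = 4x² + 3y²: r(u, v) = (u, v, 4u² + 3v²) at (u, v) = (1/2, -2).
H = 631*sqrt(161)/25921

With E = 64*u^2 + 1, F = 48*u*v, G = 36*v^2 + 1, L = 8/sqrt(64*u^2 + 36*v^2 + 1), M = 0, N = 6/sqrt(64*u^2 + 36*v^2 + 1), assemble
  H = (EN − 2FM + GL) / (2(EG − F²)) = (192*u^2 + 144*v^2 + 7)/(64*u^2 + 36*v^2 + 1)^(3/2).
At (u, v) = (1/2, -2): H = 631*sqrt(161)/25921.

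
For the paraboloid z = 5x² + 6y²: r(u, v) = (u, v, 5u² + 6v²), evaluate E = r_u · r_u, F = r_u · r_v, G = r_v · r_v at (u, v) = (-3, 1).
E = 901;  F = -360;  G = 145

Partials: r_u = (1, 0, 10*u), r_v = (0, 1, 12*v). As functions of (u, v):
  E = r_u · r_u = 100*u^2 + 1,
  F = r_u · r_v = 120*u*v,
  G = r_v · r_v = 144*v^2 + 1.
Evaluating at (u, v) = (-3, 1): E = 901, F = -360, G = 145.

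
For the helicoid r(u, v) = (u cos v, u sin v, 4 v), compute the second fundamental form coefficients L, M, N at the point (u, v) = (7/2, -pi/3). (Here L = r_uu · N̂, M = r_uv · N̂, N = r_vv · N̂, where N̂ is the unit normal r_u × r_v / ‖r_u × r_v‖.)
L = 0;  M = -8*sqrt(113)/113;  N = 0

Compute the unit normal N̂(u, v) = (4*sin(v)/sqrt(u^2 + 16), -4*cos(v)/sqrt(u^2 + 16), u/sqrt(u^2 + 16)), and the second partials r_uu, r_uv, r_vv. Take dot products:
  L(u, v) = r_uu · N̂ = 0,
  M(u, v) = r_uv · N̂ = -4/sqrt(u^2 + 16),
  N(u, v) = r_vv · N̂ = 0.
Evaluating at (u, v) = (7/2, -pi/3):
  L = 0, M = -8*sqrt(113)/113, N = 0.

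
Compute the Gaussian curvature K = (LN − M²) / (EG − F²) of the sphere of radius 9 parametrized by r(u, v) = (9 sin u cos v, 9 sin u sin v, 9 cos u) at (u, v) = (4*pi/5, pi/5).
K = 1/81

Coefficients of the first fundamental form: E = 81, F = 0, G = 81*sin(u)^2.
Coefficients of the second fundamental form: L = -9*sin(u)/Abs(sin(u)), M = 0, N = -9*sin(u)^3/Abs(sin(u)).
Assemble K = (LN − M²)/(EG − F²) = 1/81. At (u, v) = (4*pi/5, pi/5): K = 1/81.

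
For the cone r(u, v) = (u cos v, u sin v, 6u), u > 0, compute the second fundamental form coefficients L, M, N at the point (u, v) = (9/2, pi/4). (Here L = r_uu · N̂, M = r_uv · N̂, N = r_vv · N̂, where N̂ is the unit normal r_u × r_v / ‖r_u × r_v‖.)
L = 0;  M = 0;  N = 27*sqrt(37)/37

Compute the unit normal N̂(u, v) = (-6*sqrt(37)*u*cos(v)/(37*Abs(u)), -6*sqrt(37)*u*sin(v)/(37*Abs(u)), sqrt(37)*u/(37*Abs(u))), and the second partials r_uu, r_uv, r_vv. Take dot products:
  L(u, v) = r_uu · N̂ = 0,
  M(u, v) = r_uv · N̂ = 0,
  N(u, v) = r_vv · N̂ = 6*sqrt(37)*u^2/(37*Abs(u)).
Evaluating at (u, v) = (9/2, pi/4):
  L = 0, M = 0, N = 27*sqrt(37)/37.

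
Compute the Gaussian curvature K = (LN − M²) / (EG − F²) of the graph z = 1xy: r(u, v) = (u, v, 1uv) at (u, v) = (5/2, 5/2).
K = -4/729

Coefficients of the first fundamental form: E = v^2 + 1, F = u*v, G = u^2 + 1.
Coefficients of the second fundamental form: L = 0, M = 1/sqrt(u^2 + v^2 + 1), N = 0.
Assemble K = (LN − M²)/(EG − F²) = 1/((u^2*v^2 - (u^2 + 1)*(v^2 + 1))*(u^2 + v^2 + 1)). At (u, v) = (5/2, 5/2): K = -4/729.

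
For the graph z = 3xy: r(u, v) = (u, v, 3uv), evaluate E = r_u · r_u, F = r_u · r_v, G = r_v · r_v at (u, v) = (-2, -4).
E = 145;  F = 72;  G = 37

Partials: r_u = (1, 0, 3*v), r_v = (0, 1, 3*u). As functions of (u, v):
  E = r_u · r_u = 9*v^2 + 1,
  F = r_u · r_v = 9*u*v,
  G = r_v · r_v = 9*u^2 + 1.
Evaluating at (u, v) = (-2, -4): E = 145, F = 72, G = 37.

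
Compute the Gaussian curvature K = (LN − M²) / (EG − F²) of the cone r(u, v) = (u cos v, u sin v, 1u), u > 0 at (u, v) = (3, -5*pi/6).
K = 0

Coefficients of the first fundamental form: E = 2, F = 0, G = u^2.
Coefficients of the second fundamental form: L = 0, M = 0, N = sqrt(2)*u^2/(2*Abs(u)).
Assemble K = (LN − M²)/(EG − F²) = 0. At (u, v) = (3, -5*pi/6): K = 0.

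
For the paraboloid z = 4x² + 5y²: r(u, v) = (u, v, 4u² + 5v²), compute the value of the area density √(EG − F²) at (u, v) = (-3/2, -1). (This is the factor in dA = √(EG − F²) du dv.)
√(EG − F²)|_{(-3/2, -1)} = 7*sqrt(5)

E = 64*u^2 + 1, F = 80*u*v, G = 100*v^2 + 1, so EG − F² = 64*u^2 + 100*v^2 + 1. Taking the positive square root: √(EG − F²) = sqrt(64*u^2 + 100*v^2 + 1). At (u, v) = (-3/2, -1): 7*sqrt(5).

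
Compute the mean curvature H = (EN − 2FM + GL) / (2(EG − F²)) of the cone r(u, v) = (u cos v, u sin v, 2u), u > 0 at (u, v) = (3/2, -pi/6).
H = 2*sqrt(5)/15

With E = 5, F = 0, G = u^2, L = 0, M = 0, N = 2*sqrt(5)*u^2/(5*Abs(u)), assemble
  H = (EN − 2FM + GL) / (2(EG − F²)) = sqrt(5)/(5*Abs(u)).
At (u, v) = (3/2, -pi/6): H = 2*sqrt(5)/15.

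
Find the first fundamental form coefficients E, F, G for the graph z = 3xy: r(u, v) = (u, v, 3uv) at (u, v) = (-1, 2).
E = 37;  F = -18;  G = 10

Partials: r_u = (1, 0, 3*v), r_v = (0, 1, 3*u). As functions of (u, v):
  E = r_u · r_u = 9*v^2 + 1,
  F = r_u · r_v = 9*u*v,
  G = r_v · r_v = 9*u^2 + 1.
Evaluating at (u, v) = (-1, 2): E = 37, F = -18, G = 10.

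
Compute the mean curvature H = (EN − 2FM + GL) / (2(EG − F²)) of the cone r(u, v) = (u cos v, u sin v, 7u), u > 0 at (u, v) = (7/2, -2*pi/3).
H = sqrt(2)/10

With E = 50, F = 0, G = u^2, L = 0, M = 0, N = 7*sqrt(2)*u^2/(10*Abs(u)), assemble
  H = (EN − 2FM + GL) / (2(EG − F²)) = 7*sqrt(2)/(20*Abs(u)).
At (u, v) = (7/2, -2*pi/3): H = sqrt(2)/10.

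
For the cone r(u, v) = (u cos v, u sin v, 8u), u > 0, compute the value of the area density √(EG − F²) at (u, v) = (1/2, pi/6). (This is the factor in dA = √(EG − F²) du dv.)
√(EG − F²)|_{(1/2, pi/6)} = sqrt(65)/2

E = 65, F = 0, G = u^2, so EG − F² = 65*u^2. Taking the positive square root: √(EG − F²) = sqrt(65)*Abs(u). At (u, v) = (1/2, pi/6): sqrt(65)/2.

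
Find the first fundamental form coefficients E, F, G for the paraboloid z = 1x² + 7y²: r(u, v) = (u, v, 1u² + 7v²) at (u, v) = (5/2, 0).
E = 26;  F = 0;  G = 1

Partials: r_u = (1, 0, 2*u), r_v = (0, 1, 14*v). As functions of (u, v):
  E = r_u · r_u = 4*u^2 + 1,
  F = r_u · r_v = 28*u*v,
  G = r_v · r_v = 196*v^2 + 1.
Evaluating at (u, v) = (5/2, 0): E = 26, F = 0, G = 1.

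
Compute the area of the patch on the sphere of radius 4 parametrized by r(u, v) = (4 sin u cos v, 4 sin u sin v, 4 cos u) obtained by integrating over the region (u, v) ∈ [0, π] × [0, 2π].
Area = 64*pi

Area = ∫∫ √(EG − F²) du dv with √(EG − F²) = 16*Abs(sin(u)). Integrating over [0, π] × [0, 2π] gives 64*pi.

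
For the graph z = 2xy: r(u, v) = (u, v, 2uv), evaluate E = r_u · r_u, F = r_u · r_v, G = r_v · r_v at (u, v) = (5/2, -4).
E = 65;  F = -40;  G = 26

Partials: r_u = (1, 0, 2*v), r_v = (0, 1, 2*u). As functions of (u, v):
  E = r_u · r_u = 4*v^2 + 1,
  F = r_u · r_v = 4*u*v,
  G = r_v · r_v = 4*u^2 + 1.
Evaluating at (u, v) = (5/2, -4): E = 65, F = -40, G = 26.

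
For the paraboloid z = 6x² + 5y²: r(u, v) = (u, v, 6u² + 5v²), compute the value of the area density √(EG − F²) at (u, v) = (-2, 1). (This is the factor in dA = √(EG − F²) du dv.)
√(EG − F²)|_{(-2, 1)} = sqrt(677)

E = 144*u^2 + 1, F = 120*u*v, G = 100*v^2 + 1, so EG − F² = 144*u^2 + 100*v^2 + 1. Taking the positive square root: √(EG − F²) = sqrt(144*u^2 + 100*v^2 + 1). At (u, v) = (-2, 1): sqrt(677).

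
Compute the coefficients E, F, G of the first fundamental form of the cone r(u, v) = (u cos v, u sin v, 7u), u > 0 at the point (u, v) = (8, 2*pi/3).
E = 50;  F = 0;  G = 64

Partials: r_u = (cos(v), sin(v), 7), r_v = (-u*sin(v), u*cos(v), 0). As functions of (u, v):
  E = r_u · r_u = 50,
  F = r_u · r_v = 0,
  G = r_v · r_v = u^2.
Evaluating at (u, v) = (8, 2*pi/3): E = 50, F = 0, G = 64.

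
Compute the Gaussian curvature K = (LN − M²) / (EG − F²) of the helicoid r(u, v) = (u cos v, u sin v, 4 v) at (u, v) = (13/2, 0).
K = -256/54289

Coefficients of the first fundamental form: E = 1, F = 0, G = u^2 + 16.
Coefficients of the second fundamental form: L = 0, M = -4/sqrt(u^2 + 16), N = 0.
Assemble K = (LN − M²)/(EG − F²) = -16/(u^2 + 16)^2. At (u, v) = (13/2, 0): K = -256/54289.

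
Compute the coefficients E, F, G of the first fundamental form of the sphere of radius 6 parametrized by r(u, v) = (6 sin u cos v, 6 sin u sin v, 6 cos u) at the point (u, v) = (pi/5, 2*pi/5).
E = 36;  F = 0;  G = 45/2 - 9*sqrt(5)/2

Partials: r_u = (6*cos(u)*cos(v), 6*sin(v)*cos(u), -6*sin(u)), r_v = (-6*sin(u)*sin(v), 6*sin(u)*cos(v), 0). As functions of (u, v):
  E = r_u · r_u = 36,
  F = r_u · r_v = 0,
  G = r_v · r_v = 36*sin(u)^2.
Evaluating at (u, v) = (pi/5, 2*pi/5): E = 36, F = 0, G = 45/2 - 9*sqrt(5)/2.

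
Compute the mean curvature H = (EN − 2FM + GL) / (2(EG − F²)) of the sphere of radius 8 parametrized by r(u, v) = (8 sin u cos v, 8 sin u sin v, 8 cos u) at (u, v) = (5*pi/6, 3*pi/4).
H = -1/8

With E = 64, F = 0, G = 64*sin(u)^2, L = -8*sin(u)/Abs(sin(u)), M = 0, N = -8*sin(u)^3/Abs(sin(u)), assemble
  H = (EN − 2FM + GL) / (2(EG − F²)) = -sin(u)/(8*Abs(sin(u))).
At (u, v) = (5*pi/6, 3*pi/4): H = -1/8.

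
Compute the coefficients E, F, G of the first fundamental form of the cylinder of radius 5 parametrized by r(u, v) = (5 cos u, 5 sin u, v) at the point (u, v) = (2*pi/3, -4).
E = 25;  F = 0;  G = 1

Partials: r_u = (-5*sin(u), 5*cos(u), 0), r_v = (0, 0, 1). As functions of (u, v):
  E = r_u · r_u = 25,
  F = r_u · r_v = 0,
  G = r_v · r_v = 1.
Evaluating at (u, v) = (2*pi/3, -4): E = 25, F = 0, G = 1.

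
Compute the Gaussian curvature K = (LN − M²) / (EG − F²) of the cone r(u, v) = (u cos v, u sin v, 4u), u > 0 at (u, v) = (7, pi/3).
K = 0

Coefficients of the first fundamental form: E = 17, F = 0, G = u^2.
Coefficients of the second fundamental form: L = 0, M = 0, N = 4*sqrt(17)*u^2/(17*Abs(u)).
Assemble K = (LN − M²)/(EG − F²) = 0. At (u, v) = (7, pi/3): K = 0.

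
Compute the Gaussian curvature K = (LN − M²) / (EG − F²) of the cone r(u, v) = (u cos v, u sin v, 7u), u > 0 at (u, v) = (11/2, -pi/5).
K = 0

Coefficients of the first fundamental form: E = 50, F = 0, G = u^2.
Coefficients of the second fundamental form: L = 0, M = 0, N = 7*sqrt(2)*u^2/(10*Abs(u)).
Assemble K = (LN − M²)/(EG − F²) = 0. At (u, v) = (11/2, -pi/5): K = 0.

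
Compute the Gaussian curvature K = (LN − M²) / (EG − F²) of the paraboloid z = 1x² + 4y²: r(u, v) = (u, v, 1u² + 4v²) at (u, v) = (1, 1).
K = 16/4761

Coefficients of the first fundamental form: E = 4*u^2 + 1, F = 16*u*v, G = 64*v^2 + 1.
Coefficients of the second fundamental form: L = 2/sqrt(4*u^2 + 64*v^2 + 1), M = 0, N = 8/sqrt(4*u^2 + 64*v^2 + 1).
Assemble K = (LN − M²)/(EG − F²) = 16/(16*u^4 + 512*u^2*v^2 + 8*u^2 + 4096*v^4 + 128*v^2 + 1). At (u, v) = (1, 1): K = 16/4761.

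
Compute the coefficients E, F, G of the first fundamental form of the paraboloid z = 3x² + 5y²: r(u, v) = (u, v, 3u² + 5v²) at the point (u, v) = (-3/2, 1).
E = 82;  F = -90;  G = 101

Partials: r_u = (1, 0, 6*u), r_v = (0, 1, 10*v). As functions of (u, v):
  E = r_u · r_u = 36*u^2 + 1,
  F = r_u · r_v = 60*u*v,
  G = r_v · r_v = 100*v^2 + 1.
Evaluating at (u, v) = (-3/2, 1): E = 82, F = -90, G = 101.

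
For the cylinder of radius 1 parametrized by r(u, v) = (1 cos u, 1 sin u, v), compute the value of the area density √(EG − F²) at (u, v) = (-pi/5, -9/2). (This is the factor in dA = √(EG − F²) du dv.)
√(EG − F²)|_{(-pi/5, -9/2)} = 1

E = 1, F = 0, G = 1, so EG − F² = 1. Taking the positive square root: √(EG − F²) = 1. At (u, v) = (-pi/5, -9/2): 1.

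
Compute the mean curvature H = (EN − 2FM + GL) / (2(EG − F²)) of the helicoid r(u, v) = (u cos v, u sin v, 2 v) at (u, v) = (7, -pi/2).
H = 0

With E = 1, F = 0, G = u^2 + 4, L = 0, M = -2/sqrt(u^2 + 4), N = 0, assemble
  H = (EN − 2FM + GL) / (2(EG − F²)) = 0.
At (u, v) = (7, -pi/2): H = 0.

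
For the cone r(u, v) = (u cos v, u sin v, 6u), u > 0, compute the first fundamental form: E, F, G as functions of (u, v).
E = 37;  F = 0;  G = u^2

Compute partials: r_u = (cos(v), sin(v), 6), r_v = (-u*sin(v), u*cos(v), 0). Then
  E = r_u · r_u = 37,
  F = r_u · r_v = 0,
  G = r_v · r_v = u^2.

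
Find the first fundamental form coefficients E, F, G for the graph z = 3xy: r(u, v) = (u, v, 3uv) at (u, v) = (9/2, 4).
E = 145;  F = 162;  G = 733/4

Partials: r_u = (1, 0, 3*v), r_v = (0, 1, 3*u). As functions of (u, v):
  E = r_u · r_u = 9*v^2 + 1,
  F = r_u · r_v = 9*u*v,
  G = r_v · r_v = 9*u^2 + 1.
Evaluating at (u, v) = (9/2, 4): E = 145, F = 162, G = 733/4.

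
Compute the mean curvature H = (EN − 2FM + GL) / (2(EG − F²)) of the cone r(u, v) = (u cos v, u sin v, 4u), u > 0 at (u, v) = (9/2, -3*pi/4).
H = 4*sqrt(17)/153

With E = 17, F = 0, G = u^2, L = 0, M = 0, N = 4*sqrt(17)*u^2/(17*Abs(u)), assemble
  H = (EN − 2FM + GL) / (2(EG − F²)) = 2*sqrt(17)/(17*Abs(u)).
At (u, v) = (9/2, -3*pi/4): H = 4*sqrt(17)/153.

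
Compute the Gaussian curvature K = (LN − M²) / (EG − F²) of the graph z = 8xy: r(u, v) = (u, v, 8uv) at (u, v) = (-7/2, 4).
K = -64/3272481

Coefficients of the first fundamental form: E = 64*v^2 + 1, F = 64*u*v, G = 64*u^2 + 1.
Coefficients of the second fundamental form: L = 0, M = 8/sqrt(64*u^2 + 64*v^2 + 1), N = 0.
Assemble K = (LN − M²)/(EG − F²) = -64/(4096*u^4 + 8192*u^2*v^2 + 128*u^2 + 4096*v^4 + 128*v^2 + 1). At (u, v) = (-7/2, 4): K = -64/3272481.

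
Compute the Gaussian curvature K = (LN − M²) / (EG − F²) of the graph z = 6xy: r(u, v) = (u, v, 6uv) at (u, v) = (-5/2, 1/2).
K = -36/55225

Coefficients of the first fundamental form: E = 36*v^2 + 1, F = 36*u*v, G = 36*u^2 + 1.
Coefficients of the second fundamental form: L = 0, M = 6/sqrt(36*u^2 + 36*v^2 + 1), N = 0.
Assemble K = (LN − M²)/(EG − F²) = -36/(1296*u^4 + 2592*u^2*v^2 + 72*u^2 + 1296*v^4 + 72*v^2 + 1). At (u, v) = (-5/2, 1/2): K = -36/55225.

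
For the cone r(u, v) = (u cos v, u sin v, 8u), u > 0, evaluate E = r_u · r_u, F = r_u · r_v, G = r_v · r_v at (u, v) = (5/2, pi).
E = 65;  F = 0;  G = 25/4

Partials: r_u = (cos(v), sin(v), 8), r_v = (-u*sin(v), u*cos(v), 0). As functions of (u, v):
  E = r_u · r_u = 65,
  F = r_u · r_v = 0,
  G = r_v · r_v = u^2.
Evaluating at (u, v) = (5/2, pi): E = 65, F = 0, G = 25/4.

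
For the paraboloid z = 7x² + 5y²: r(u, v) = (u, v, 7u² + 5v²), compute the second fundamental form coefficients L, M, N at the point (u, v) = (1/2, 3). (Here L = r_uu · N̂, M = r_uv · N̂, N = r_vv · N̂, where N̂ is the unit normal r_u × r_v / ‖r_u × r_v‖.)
L = 7*sqrt(38)/95;  M = 0;  N = sqrt(38)/19

Compute the unit normal N̂(u, v) = (-14*u/sqrt(196*u^2 + 100*v^2 + 1), -10*v/sqrt(196*u^2 + 100*v^2 + 1), 1/sqrt(196*u^2 + 100*v^2 + 1)), and the second partials r_uu, r_uv, r_vv. Take dot products:
  L(u, v) = r_uu · N̂ = 14/sqrt(196*u^2 + 100*v^2 + 1),
  M(u, v) = r_uv · N̂ = 0,
  N(u, v) = r_vv · N̂ = 10/sqrt(196*u^2 + 100*v^2 + 1).
Evaluating at (u, v) = (1/2, 3):
  L = 7*sqrt(38)/95, M = 0, N = sqrt(38)/19.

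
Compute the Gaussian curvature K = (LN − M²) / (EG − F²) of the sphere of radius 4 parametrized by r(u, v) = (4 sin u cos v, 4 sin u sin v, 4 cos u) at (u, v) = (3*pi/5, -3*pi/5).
K = 1/16

Coefficients of the first fundamental form: E = 16, F = 0, G = 16*sin(u)^2.
Coefficients of the second fundamental form: L = -4*sin(u)/Abs(sin(u)), M = 0, N = -4*sin(u)^3/Abs(sin(u)).
Assemble K = (LN − M²)/(EG − F²) = 1/16. At (u, v) = (3*pi/5, -3*pi/5): K = 1/16.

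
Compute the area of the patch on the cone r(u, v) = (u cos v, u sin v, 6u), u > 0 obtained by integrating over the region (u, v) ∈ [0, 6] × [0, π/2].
Area = 9*sqrt(37)*pi

Area = ∫∫ √(EG − F²) du dv with √(EG − F²) = sqrt(37)*Abs(u). Integrating over [0, 6] × [0, π/2] gives 9*sqrt(37)*pi.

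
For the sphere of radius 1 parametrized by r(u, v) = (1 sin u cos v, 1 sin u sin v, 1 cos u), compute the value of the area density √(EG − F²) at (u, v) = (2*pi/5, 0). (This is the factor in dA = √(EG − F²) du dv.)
√(EG − F²)|_{(2*pi/5, 0)} = sqrt(2*sqrt(5) + 10)/4

E = 1, F = 0, G = sin(u)^2, so EG − F² = sin(u)^2. Taking the positive square root: √(EG − F²) = Abs(sin(u)). At (u, v) = (2*pi/5, 0): sqrt(2*sqrt(5) + 10)/4.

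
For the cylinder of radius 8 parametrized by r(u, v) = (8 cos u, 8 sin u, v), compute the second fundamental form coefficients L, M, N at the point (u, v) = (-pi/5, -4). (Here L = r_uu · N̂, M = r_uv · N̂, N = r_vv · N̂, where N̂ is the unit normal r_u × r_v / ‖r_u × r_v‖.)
L = -8;  M = 0;  N = 0

Compute the unit normal N̂(u, v) = (cos(u), sin(u), 0), and the second partials r_uu, r_uv, r_vv. Take dot products:
  L(u, v) = r_uu · N̂ = -8,
  M(u, v) = r_uv · N̂ = 0,
  N(u, v) = r_vv · N̂ = 0.
Evaluating at (u, v) = (-pi/5, -4):
  L = -8, M = 0, N = 0.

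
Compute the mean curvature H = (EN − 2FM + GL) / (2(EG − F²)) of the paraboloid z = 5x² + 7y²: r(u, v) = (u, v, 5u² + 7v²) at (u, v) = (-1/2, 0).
H = 187*sqrt(26)/676

With E = 100*u^2 + 1, F = 140*u*v, G = 196*v^2 + 1, L = 10/sqrt(100*u^2 + 196*v^2 + 1), M = 0, N = 14/sqrt(100*u^2 + 196*v^2 + 1), assemble
  H = (EN − 2FM + GL) / (2(EG − F²)) = 4*(175*u^2 + 245*v^2 + 3)/(100*u^2 + 196*v^2 + 1)^(3/2).
At (u, v) = (-1/2, 0): H = 187*sqrt(26)/676.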